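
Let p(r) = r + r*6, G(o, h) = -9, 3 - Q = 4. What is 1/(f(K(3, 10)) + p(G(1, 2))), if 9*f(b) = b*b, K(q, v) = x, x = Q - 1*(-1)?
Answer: -1/63 ≈ -0.015873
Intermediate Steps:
Q = -1 (Q = 3 - 1*4 = 3 - 4 = -1)
x = 0 (x = -1 - 1*(-1) = -1 + 1 = 0)
p(r) = 7*r (p(r) = r + 6*r = 7*r)
K(q, v) = 0
f(b) = b²/9 (f(b) = (b*b)/9 = b²/9)
1/(f(K(3, 10)) + p(G(1, 2))) = 1/((⅑)*0² + 7*(-9)) = 1/((⅑)*0 - 63) = 1/(0 - 63) = 1/(-63) = -1/63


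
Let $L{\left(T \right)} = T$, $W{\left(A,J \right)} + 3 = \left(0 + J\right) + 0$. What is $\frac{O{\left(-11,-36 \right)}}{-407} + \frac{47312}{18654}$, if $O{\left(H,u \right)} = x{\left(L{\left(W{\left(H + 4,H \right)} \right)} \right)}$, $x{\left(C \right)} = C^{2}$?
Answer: $\frac{7799900}{3796089} \approx 2.0547$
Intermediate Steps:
$W{\left(A,J \right)} = -3 + J$ ($W{\left(A,J \right)} = -3 + \left(\left(0 + J\right) + 0\right) = -3 + \left(J + 0\right) = -3 + J$)
$O{\left(H,u \right)} = \left(-3 + H\right)^{2}$
$\frac{O{\left(-11,-36 \right)}}{-407} + \frac{47312}{18654} = \frac{\left(-3 - 11\right)^{2}}{-407} + \frac{47312}{18654} = \left(-14\right)^{2} \left(- \frac{1}{407}\right) + 47312 \cdot \frac{1}{18654} = 196 \left(- \frac{1}{407}\right) + \frac{23656}{9327} = - \frac{196}{407} + \frac{23656}{9327} = \frac{7799900}{3796089}$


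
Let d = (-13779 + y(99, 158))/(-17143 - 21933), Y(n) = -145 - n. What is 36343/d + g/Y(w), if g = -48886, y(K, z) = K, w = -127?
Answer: 364323107/3420 ≈ 1.0653e+5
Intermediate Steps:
d = 3420/9769 (d = (-13779 + 99)/(-17143 - 21933) = -13680/(-39076) = -13680*(-1/39076) = 3420/9769 ≈ 0.35009)
36343/d + g/Y(w) = 36343/(3420/9769) - 48886/(-145 - 1*(-127)) = 36343*(9769/3420) - 48886/(-145 + 127) = 355034767/3420 - 48886/(-18) = 355034767/3420 - 48886*(-1/18) = 355034767/3420 + 24443/9 = 364323107/3420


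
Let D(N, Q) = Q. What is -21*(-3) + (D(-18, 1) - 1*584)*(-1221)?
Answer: 711906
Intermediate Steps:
-21*(-3) + (D(-18, 1) - 1*584)*(-1221) = -21*(-3) + (1 - 1*584)*(-1221) = 63 + (1 - 584)*(-1221) = 63 - 583*(-1221) = 63 + 711843 = 711906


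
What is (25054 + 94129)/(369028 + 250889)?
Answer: 119183/619917 ≈ 0.19226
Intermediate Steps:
(25054 + 94129)/(369028 + 250889) = 119183/619917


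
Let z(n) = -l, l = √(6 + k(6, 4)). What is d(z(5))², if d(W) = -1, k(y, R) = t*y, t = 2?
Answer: 1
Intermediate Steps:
k(y, R) = 2*y
l = 3*√2 (l = √(6 + 2*6) = √(6 + 12) = √18 = 3*√2 ≈ 4.2426)
z(n) = -3*√2
d(z(5))² = (-1)² = 1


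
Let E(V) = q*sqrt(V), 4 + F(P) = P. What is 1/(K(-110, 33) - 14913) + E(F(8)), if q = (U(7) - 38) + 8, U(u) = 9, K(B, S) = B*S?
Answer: -778807/18543 ≈ -42.000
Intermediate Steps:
F(P) = -4 + P
q = -21 (q = (9 - 38) + 8 = -29 + 8 = -21)
E(V) = -21*sqrt(V)
1/(K(-110, 33) - 14913) + E(F(8)) = 1/(-110*33 - 14913) - 21*sqrt(-4 + 8) = 1/(-3630 - 14913) - 21*sqrt(4) = 1/(-18543) - 21*2 = -1/18543 - 42 = -778807/18543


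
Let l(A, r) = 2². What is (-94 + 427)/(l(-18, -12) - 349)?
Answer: -111/115 ≈ -0.96522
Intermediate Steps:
l(A, r) = 4
(-94 + 427)/(l(-18, -12) - 349) = (-94 + 427)/(4 - 349) = 333/(-345) = 333*(-1/345) = -111/115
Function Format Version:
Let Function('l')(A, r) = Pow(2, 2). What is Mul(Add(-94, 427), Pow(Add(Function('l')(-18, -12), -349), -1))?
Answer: Rational(-111, 115) ≈ -0.96522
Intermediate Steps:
Function('l')(A, r) = 4
Mul(Add(-94, 427), Pow(Add(Function('l')(-18, -12), -349), -1)) = Mul(Add(-94, 427), Pow(Add(4, -349), -1)) = Mul(333, Pow(-345, -1)) = Mul(333, Rational(-1, 345)) = Rational(-111, 115)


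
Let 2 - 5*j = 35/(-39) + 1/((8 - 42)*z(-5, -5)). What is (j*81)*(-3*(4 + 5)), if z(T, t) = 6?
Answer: -5611113/4420 ≈ -1269.5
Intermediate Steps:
j = 7697/13260 (j = ⅖ - (35/(-39) + 1/((8 - 42)*6))/5 = ⅖ - (35*(-1/39) + (⅙)/(-34))/5 = ⅖ - (-35/39 - 1/34*⅙)/5 = ⅖ - (-35/39 - 1/204)/5 = ⅖ - ⅕*(-2393/2652) = ⅖ + 2393/13260 = 7697/13260 ≈ 0.58047)
(j*81)*(-3*(4 + 5)) = ((7697/13260)*81)*(-3*(4 + 5)) = 207819*(-3*9)/4420 = (207819/4420)*(-27) = -5611113/4420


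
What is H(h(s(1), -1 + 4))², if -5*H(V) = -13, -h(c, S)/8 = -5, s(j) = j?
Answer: 169/25 ≈ 6.7600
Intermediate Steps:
h(c, S) = 40 (h(c, S) = -8*(-5) = 40)
H(V) = 13/5 (H(V) = -⅕*(-13) = 13/5)
H(h(s(1), -1 + 4))² = (13/5)² = 169/25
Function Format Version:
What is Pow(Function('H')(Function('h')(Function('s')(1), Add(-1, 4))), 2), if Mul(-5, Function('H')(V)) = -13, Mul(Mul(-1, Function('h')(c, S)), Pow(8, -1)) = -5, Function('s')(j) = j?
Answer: Rational(169, 25) ≈ 6.7600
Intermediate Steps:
Function('h')(c, S) = 40 (Function('h')(c, S) = Mul(-8, -5) = 40)
Function('H')(V) = Rational(13, 5) (Function('H')(V) = Mul(Rational(-1, 5), -13) = Rational(13, 5))
Pow(Function('H')(Function('h')(Function('s')(1), Add(-1, 4))), 2) = Pow(Rational(13, 5), 2) = Rational(169, 25)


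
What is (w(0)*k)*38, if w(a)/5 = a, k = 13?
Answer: 0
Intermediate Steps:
w(a) = 5*a
(w(0)*k)*38 = ((5*0)*13)*38 = (0*13)*38 = 0*38 = 0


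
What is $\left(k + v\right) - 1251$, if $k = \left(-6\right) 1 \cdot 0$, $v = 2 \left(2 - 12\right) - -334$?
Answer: $-937$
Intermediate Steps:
$v = 314$ ($v = 2 \left(2 - 12\right) + 334 = 2 \left(-10\right) + 334 = -20 + 334 = 314$)
$k = 0$ ($k = \left(-6\right) 0 = 0$)
$\left(k + v\right) - 1251 = \left(0 + 314\right) - 1251 = 314 - 1251 = -937$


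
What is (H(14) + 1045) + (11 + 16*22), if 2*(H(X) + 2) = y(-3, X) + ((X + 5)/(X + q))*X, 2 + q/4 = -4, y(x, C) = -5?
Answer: 6951/5 ≈ 1390.2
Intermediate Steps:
q = -24 (q = -8 + 4*(-4) = -8 - 16 = -24)
H(X) = -9/2 + X*(5 + X)/(2*(-24 + X)) (H(X) = -2 + (-5 + ((X + 5)/(X - 24))*X)/2 = -2 + (-5 + ((5 + X)/(-24 + X))*X)/2 = -2 + (-5 + X*(5 + X)/(-24 + X))/2 = -2 + (-5/2 + X*(5 + X)/(2*(-24 + X))) = -9/2 + X*(5 + X)/(2*(-24 + X)))
(H(14) + 1045) + (11 + 16*22) = ((216 + 14² - 4*14)/(2*(-24 + 14)) + 1045) + (11 + 16*22) = ((½)*(216 + 196 - 56)/(-10) + 1045) + (11 + 352) = ((½)*(-⅒)*356 + 1045) + 363 = (-89/5 + 1045) + 363 = 5136/5 + 363 = 6951/5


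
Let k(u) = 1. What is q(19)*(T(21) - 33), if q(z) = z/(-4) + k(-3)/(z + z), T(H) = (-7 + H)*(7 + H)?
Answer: -128881/76 ≈ -1695.8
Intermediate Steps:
q(z) = 1/(2*z) - z/4 (q(z) = z/(-4) + 1/(z + z) = z*(-1/4) + 1/(2*z) = -z/4 + 1*(1/(2*z)) = -z/4 + 1/(2*z) = 1/(2*z) - z/4)
q(19)*(T(21) - 33) = ((1/4)*(2 - 1*19**2)/19)*((-49 + 21**2) - 33) = ((1/4)*(1/19)*(2 - 1*361))*((-49 + 441) - 33) = ((1/4)*(1/19)*(2 - 361))*(392 - 33) = ((1/4)*(1/19)*(-359))*359 = -359/76*359 = -128881/76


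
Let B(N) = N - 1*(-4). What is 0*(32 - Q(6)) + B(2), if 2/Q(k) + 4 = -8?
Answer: 6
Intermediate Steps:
Q(k) = -⅙ (Q(k) = 2/(-4 - 8) = 2/(-12) = 2*(-1/12) = -⅙)
B(N) = 4 + N (B(N) = N + 4 = 4 + N)
0*(32 - Q(6)) + B(2) = 0*(32 - 1*(-⅙)) + (4 + 2) = 0*(32 + ⅙) + 6 = 0*(193/6) + 6 = 0 + 6 = 6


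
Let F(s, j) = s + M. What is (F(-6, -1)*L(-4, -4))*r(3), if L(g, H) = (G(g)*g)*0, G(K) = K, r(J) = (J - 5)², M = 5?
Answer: 0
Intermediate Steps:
r(J) = (-5 + J)²
L(g, H) = 0 (L(g, H) = (g*g)*0 = g²*0 = 0)
F(s, j) = 5 + s (F(s, j) = s + 5 = 5 + s)
(F(-6, -1)*L(-4, -4))*r(3) = ((5 - 6)*0)*(-5 + 3)² = -1*0*(-2)² = 0*4 = 0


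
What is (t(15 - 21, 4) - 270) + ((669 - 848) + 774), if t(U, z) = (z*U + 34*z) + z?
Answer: 441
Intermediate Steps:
t(U, z) = 35*z + U*z (t(U, z) = (U*z + 34*z) + z = (34*z + U*z) + z = 35*z + U*z)
(t(15 - 21, 4) - 270) + ((669 - 848) + 774) = (4*(35 + (15 - 21)) - 270) + ((669 - 848) + 774) = (4*(35 - 6) - 270) + (-179 + 774) = (4*29 - 270) + 595 = (116 - 270) + 595 = -154 + 595 = 441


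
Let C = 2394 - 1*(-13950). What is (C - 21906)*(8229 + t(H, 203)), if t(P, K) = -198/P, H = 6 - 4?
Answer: -45219060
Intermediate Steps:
H = 2
C = 16344 (C = 2394 + 13950 = 16344)
(C - 21906)*(8229 + t(H, 203)) = (16344 - 21906)*(8229 - 198/2) = -5562*(8229 - 198*1/2) = -5562*(8229 - 99) = -5562*8130 = -45219060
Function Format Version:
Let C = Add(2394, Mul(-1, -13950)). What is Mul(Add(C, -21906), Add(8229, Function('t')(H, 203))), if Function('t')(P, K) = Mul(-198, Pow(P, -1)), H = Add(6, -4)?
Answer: -45219060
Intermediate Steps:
H = 2
C = 16344 (C = Add(2394, 13950) = 16344)
Mul(Add(C, -21906), Add(8229, Function('t')(H, 203))) = Mul(Add(16344, -21906), Add(8229, Mul(-198, Pow(2, -1)))) = Mul(-5562, Add(8229, Mul(-198, Rational(1, 2)))) = Mul(-5562, Add(8229, -99)) = Mul(-5562, 8130) = -45219060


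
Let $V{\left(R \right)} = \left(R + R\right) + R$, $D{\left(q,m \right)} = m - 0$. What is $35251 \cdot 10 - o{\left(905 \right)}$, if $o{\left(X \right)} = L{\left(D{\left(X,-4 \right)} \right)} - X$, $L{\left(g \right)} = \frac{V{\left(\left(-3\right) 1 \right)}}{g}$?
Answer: $\frac{1413651}{4} \approx 3.5341 \cdot 10^{5}$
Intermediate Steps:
$D{\left(q,m \right)} = m$ ($D{\left(q,m \right)} = m + 0 = m$)
$V{\left(R \right)} = 3 R$ ($V{\left(R \right)} = 2 R + R = 3 R$)
$L{\left(g \right)} = - \frac{9}{g}$ ($L{\left(g \right)} = \frac{3 \left(\left(-3\right) 1\right)}{g} = \frac{3 \left(-3\right)}{g} = - \frac{9}{g}$)
$o{\left(X \right)} = \frac{9}{4} - X$ ($o{\left(X \right)} = - \frac{9}{-4} - X = \left(-9\right) \left(- \frac{1}{4}\right) - X = \frac{9}{4} - X$)
$35251 \cdot 10 - o{\left(905 \right)} = 35251 \cdot 10 - \left(\frac{9}{4} - 905\right) = 352510 - \left(\frac{9}{4} - 905\right) = 352510 - - \frac{3611}{4} = 352510 + \frac{3611}{4} = \frac{1413651}{4}$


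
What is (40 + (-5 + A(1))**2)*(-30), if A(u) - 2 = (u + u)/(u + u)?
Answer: -1320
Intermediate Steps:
A(u) = 3 (A(u) = 2 + (u + u)/(u + u) = 2 + (2*u)/((2*u)) = 2 + (2*u)*(1/(2*u)) = 2 + 1 = 3)
(40 + (-5 + A(1))**2)*(-30) = (40 + (-5 + 3)**2)*(-30) = (40 + (-2)**2)*(-30) = (40 + 4)*(-30) = 44*(-30) = -1320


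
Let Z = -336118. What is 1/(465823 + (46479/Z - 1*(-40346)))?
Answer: 336118/170132465463 ≈ 1.9756e-6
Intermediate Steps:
1/(465823 + (46479/Z - 1*(-40346))) = 1/(465823 + (46479/(-336118) - 1*(-40346))) = 1/(465823 + (46479*(-1/336118) + 40346)) = 1/(465823 + (-46479/336118 + 40346)) = 1/(465823 + 13560970349/336118) = 1/(170132465463/336118) = 336118/170132465463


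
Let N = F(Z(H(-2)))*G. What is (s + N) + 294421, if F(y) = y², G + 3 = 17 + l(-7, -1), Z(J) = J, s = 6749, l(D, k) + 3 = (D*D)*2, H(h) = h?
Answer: 301606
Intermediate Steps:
l(D, k) = -3 + 2*D² (l(D, k) = -3 + (D*D)*2 = -3 + D²*2 = -3 + 2*D²)
G = 109 (G = -3 + (17 + (-3 + 2*(-7)²)) = -3 + (17 + (-3 + 2*49)) = -3 + (17 + (-3 + 98)) = -3 + (17 + 95) = -3 + 112 = 109)
N = 436 (N = (-2)²*109 = 4*109 = 436)
(s + N) + 294421 = (6749 + 436) + 294421 = 7185 + 294421 = 301606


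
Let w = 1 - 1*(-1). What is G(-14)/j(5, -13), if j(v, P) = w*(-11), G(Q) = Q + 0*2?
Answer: 7/11 ≈ 0.63636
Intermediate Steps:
w = 2 (w = 1 + 1 = 2)
G(Q) = Q (G(Q) = Q + 0 = Q)
j(v, P) = -22 (j(v, P) = 2*(-11) = -22)
G(-14)/j(5, -13) = -14/(-22) = -14*(-1/22) = 7/11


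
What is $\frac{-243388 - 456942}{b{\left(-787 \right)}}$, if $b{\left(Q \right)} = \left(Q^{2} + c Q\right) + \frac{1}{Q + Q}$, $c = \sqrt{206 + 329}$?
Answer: $- \frac{214927331490650620}{189916668026528697} - \frac{273096990738392 \sqrt{535}}{189916668026528697} \approx -1.165$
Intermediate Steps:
$c = \sqrt{535} \approx 23.13$
$b{\left(Q \right)} = Q^{2} + \frac{1}{2 Q} + Q \sqrt{535}$ ($b{\left(Q \right)} = \left(Q^{2} + \sqrt{535} Q\right) + \frac{1}{Q + Q} = \left(Q^{2} + Q \sqrt{535}\right) + \frac{1}{2 Q} = Q^{2} + \frac{1}{2 Q} + Q \sqrt{535}$)
$\frac{-243388 - 456942}{b{\left(-787 \right)}} = \frac{-243388 - 456942}{\left(-787\right)^{2} + \frac{1}{2 \left(-787\right)} - 787 \sqrt{535}} = - \frac{700330}{619369 + \frac{1}{2} \left(- \frac{1}{787}\right) - 787 \sqrt{535}} = - \frac{700330}{619369 - \frac{1}{1574} - 787 \sqrt{535}} = - \frac{700330}{\frac{974886805}{1574} - 787 \sqrt{535}}$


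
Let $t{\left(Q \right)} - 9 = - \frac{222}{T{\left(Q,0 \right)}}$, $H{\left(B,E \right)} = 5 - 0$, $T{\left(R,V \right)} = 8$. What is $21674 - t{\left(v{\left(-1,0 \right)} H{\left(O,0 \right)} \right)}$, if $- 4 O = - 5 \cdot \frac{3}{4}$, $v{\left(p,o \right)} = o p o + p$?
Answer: $\frac{86771}{4} \approx 21693.0$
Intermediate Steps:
$v{\left(p,o \right)} = p + p o^{2}$ ($v{\left(p,o \right)} = p o^{2} + p = p + p o^{2}$)
$O = \frac{15}{16}$ ($O = - \frac{\left(-5\right) \frac{3}{4}}{4} = \left(- \frac{1}{4}\right) \left(- \frac{15}{4}\right) = \frac{15}{16} \approx 0.9375$)
$H{\left(B,E \right)} = 5$ ($H{\left(B,E \right)} = 5 + 0 = 5$)
$t{\left(Q \right)} = - \frac{75}{4}$ ($t{\left(Q \right)} = 9 - \frac{222}{8} = 9 - \frac{111}{4} = - \frac{75}{4}$)
$21674 - t{\left(v{\left(-1,0 \right)} H{\left(O,0 \right)} \right)} = 21674 - - \frac{75}{4} = 21674 + \frac{75}{4} = \frac{86771}{4}$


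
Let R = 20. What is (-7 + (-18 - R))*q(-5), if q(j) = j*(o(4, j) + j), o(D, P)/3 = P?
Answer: -4500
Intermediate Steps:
o(D, P) = 3*P
q(j) = 4*j² (q(j) = j*(3*j + j) = j*(4*j) = 4*j²)
(-7 + (-18 - R))*q(-5) = (-7 + (-18 - 1*20))*(4*(-5)²) = (-7 + (-18 - 20))*(4*25) = (-7 - 38)*100 = -45*100 = -4500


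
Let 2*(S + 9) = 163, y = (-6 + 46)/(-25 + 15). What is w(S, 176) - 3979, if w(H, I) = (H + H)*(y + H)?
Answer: 11907/2 ≈ 5953.5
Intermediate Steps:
y = -4 (y = 40/(-10) = 40*(-⅒) = -4)
S = 145/2 (S = -9 + (½)*163 = -9 + 163/2 = 145/2 ≈ 72.500)
w(H, I) = 2*H*(-4 + H) (w(H, I) = (H + H)*(-4 + H) = (2*H)*(-4 + H) = 2*H*(-4 + H))
w(S, 176) - 3979 = 2*(145/2)*(-4 + 145/2) - 3979 = 2*(145/2)*(137/2) - 3979 = 19865/2 - 3979 = 11907/2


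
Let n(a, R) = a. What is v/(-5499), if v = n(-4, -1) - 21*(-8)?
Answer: -164/5499 ≈ -0.029824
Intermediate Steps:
v = 164 (v = -4 - 21*(-8) = -4 + 168 = 164)
v/(-5499) = 164/(-5499) = 164*(-1/5499) = -164/5499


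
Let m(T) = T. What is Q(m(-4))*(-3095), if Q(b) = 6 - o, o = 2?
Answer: -12380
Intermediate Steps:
Q(b) = 4 (Q(b) = 6 - 1*2 = 6 - 2 = 4)
Q(m(-4))*(-3095) = 4*(-3095) = -12380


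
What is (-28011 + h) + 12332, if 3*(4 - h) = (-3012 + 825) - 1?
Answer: -44837/3 ≈ -14946.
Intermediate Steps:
h = 2200/3 (h = 4 - ((-3012 + 825) - 1)/3 = 4 - (-2187 - 1)/3 = 4 - 1/3*(-2188) = 4 + 2188/3 = 2200/3 ≈ 733.33)
(-28011 + h) + 12332 = (-28011 + 2200/3) + 12332 = -81833/3 + 12332 = -44837/3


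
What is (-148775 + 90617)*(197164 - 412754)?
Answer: 12538283220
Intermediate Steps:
(-148775 + 90617)*(197164 - 412754) = -58158*(-215590) = 12538283220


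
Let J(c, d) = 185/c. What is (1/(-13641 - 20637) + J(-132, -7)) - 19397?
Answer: -4876214993/251372 ≈ -19398.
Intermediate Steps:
(1/(-13641 - 20637) + J(-132, -7)) - 19397 = (1/(-13641 - 20637) + 185/(-132)) - 19397 = (1/(-34278) + 185*(-1/132)) - 19397 = (-1/34278 - 185/132) - 19397 = -352309/251372 - 19397 = -4876214993/251372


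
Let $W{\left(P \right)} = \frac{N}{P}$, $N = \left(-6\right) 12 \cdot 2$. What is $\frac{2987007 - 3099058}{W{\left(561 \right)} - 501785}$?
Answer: $\frac{20953537}{93833843} \approx 0.2233$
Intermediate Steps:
$N = -144$ ($N = \left(-72\right) 2 = -144$)
$W{\left(P \right)} = - \frac{144}{P}$
$\frac{2987007 - 3099058}{W{\left(561 \right)} - 501785} = \frac{2987007 - 3099058}{- \frac{144}{561} - 501785} = - \frac{112051}{\left(-144\right) \frac{1}{561} - 501785} = - \frac{112051}{- \frac{48}{187} - 501785} = - \frac{112051}{- \frac{93833843}{187}} = \left(-112051\right) \left(- \frac{187}{93833843}\right) = \frac{20953537}{93833843}$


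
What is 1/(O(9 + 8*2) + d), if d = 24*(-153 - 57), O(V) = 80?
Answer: -1/4960 ≈ -0.00020161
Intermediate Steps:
d = -5040 (d = 24*(-210) = -5040)
1/(O(9 + 8*2) + d) = 1/(80 - 5040) = 1/(-4960) = -1/4960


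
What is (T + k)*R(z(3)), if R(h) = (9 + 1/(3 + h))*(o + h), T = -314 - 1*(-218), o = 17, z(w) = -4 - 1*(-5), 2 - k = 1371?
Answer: -487845/2 ≈ -2.4392e+5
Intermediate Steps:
k = -1369 (k = 2 - 1*1371 = 2 - 1371 = -1369)
z(w) = 1 (z(w) = -4 + 5 = 1)
T = -96 (T = -314 + 218 = -96)
R(h) = (9 + 1/(3 + h))*(17 + h)
(T + k)*R(z(3)) = (-96 - 1369)*((476 + 9*1**2 + 181*1)/(3 + 1)) = -1465*(476 + 9*1 + 181)/4 = -1465*(476 + 9 + 181)/4 = -1465*666/4 = -1465*333/2 = -487845/2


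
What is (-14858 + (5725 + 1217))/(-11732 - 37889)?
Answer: 7916/49621 ≈ 0.15953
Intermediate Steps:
(-14858 + (5725 + 1217))/(-11732 - 37889) = (-14858 + 6942)/(-49621) = -7916*(-1/49621) = 7916/49621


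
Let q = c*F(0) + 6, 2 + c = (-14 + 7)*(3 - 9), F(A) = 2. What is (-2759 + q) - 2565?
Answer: -5238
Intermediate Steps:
c = 40 (c = -2 + (-14 + 7)*(3 - 9) = -2 - 7*(-6) = -2 + 42 = 40)
q = 86 (q = 40*2 + 6 = 80 + 6 = 86)
(-2759 + q) - 2565 = (-2759 + 86) - 2565 = -2673 - 2565 = -5238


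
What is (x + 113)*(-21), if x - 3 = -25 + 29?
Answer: -2520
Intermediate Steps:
x = 7 (x = 3 + (-25 + 29) = 3 + 4 = 7)
(x + 113)*(-21) = (7 + 113)*(-21) = 120*(-21) = -2520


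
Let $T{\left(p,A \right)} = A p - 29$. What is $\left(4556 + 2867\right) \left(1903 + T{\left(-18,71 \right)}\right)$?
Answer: $4424108$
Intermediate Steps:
$T{\left(p,A \right)} = -29 + A p$
$\left(4556 + 2867\right) \left(1903 + T{\left(-18,71 \right)}\right) = \left(4556 + 2867\right) \left(1903 + \left(-29 + 71 \left(-18\right)\right)\right) = 7423 \left(1903 - 1307\right) = 7423 \cdot 596 = 4424108$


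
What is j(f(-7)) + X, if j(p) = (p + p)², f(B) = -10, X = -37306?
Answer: -36906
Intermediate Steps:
j(p) = 4*p² (j(p) = (2*p)² = 4*p²)
j(f(-7)) + X = 4*(-10)² - 37306 = 4*100 - 37306 = 400 - 37306 = -36906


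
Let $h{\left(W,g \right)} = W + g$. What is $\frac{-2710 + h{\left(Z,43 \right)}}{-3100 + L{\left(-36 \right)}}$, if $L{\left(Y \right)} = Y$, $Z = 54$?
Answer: $\frac{2613}{3136} \approx 0.83323$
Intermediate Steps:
$\frac{-2710 + h{\left(Z,43 \right)}}{-3100 + L{\left(-36 \right)}} = \frac{-2710 + \left(54 + 43\right)}{-3100 - 36} = \frac{-2710 + 97}{-3136} = \left(-2613\right) \left(- \frac{1}{3136}\right) = \frac{2613}{3136}$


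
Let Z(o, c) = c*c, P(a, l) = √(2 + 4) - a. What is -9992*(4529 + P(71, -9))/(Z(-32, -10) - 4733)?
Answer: 44544336/4633 + 9992*√6/4633 ≈ 9619.9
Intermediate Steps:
P(a, l) = √6 - a
Z(o, c) = c²
-9992*(4529 + P(71, -9))/(Z(-32, -10) - 4733) = -9992*(4529 + (√6 - 1*71))/((-10)² - 4733) = -9992*(4529 + (√6 - 71))/(100 - 4733) = -(-44544336/4633 - 9992*√6/4633) = -9992*(-4458/4633 - √6/4633) = 44544336/4633 + 9992*√6/4633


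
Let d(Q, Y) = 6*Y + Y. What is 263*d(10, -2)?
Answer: -3682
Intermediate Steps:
d(Q, Y) = 7*Y
263*d(10, -2) = 263*(7*(-2)) = 263*(-14) = -3682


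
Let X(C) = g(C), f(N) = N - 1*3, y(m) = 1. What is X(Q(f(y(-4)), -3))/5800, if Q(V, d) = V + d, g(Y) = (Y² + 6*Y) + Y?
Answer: -1/580 ≈ -0.0017241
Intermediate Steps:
g(Y) = Y² + 7*Y
f(N) = -3 + N (f(N) = N - 3 = -3 + N)
X(C) = C*(7 + C)
X(Q(f(y(-4)), -3))/5800 = (((-3 + 1) - 3)*(7 + ((-3 + 1) - 3)))/5800 = ((-2 - 3)*(7 + (-2 - 3)))*(1/5800) = -5*(7 - 5)*(1/5800) = -5*2*(1/5800) = -10*1/5800 = -1/580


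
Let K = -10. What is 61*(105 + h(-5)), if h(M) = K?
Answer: 5795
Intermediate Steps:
h(M) = -10
61*(105 + h(-5)) = 61*(105 - 10) = 61*95 = 5795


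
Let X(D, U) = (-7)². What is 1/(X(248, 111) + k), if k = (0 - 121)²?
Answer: 1/14690 ≈ 6.8074e-5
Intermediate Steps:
X(D, U) = 49
k = 14641 (k = (-121)² = 14641)
1/(X(248, 111) + k) = 1/(49 + 14641) = 1/14690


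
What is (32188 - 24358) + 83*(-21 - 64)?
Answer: 775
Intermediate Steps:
(32188 - 24358) + 83*(-21 - 64) = 7830 + 83*(-85) = 7830 - 7055 = 775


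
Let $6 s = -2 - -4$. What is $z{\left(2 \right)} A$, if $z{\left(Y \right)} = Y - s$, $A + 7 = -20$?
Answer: $-45$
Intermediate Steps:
$s = \frac{1}{3}$ ($s = \frac{-2 - -4}{6} = \frac{-2 + 4}{6} = \frac{1}{6} \cdot 2 = \frac{1}{3} \approx 0.33333$)
$A = -27$ ($A = -7 - 20 = -27$)
$z{\left(Y \right)} = - \frac{1}{3} + Y$ ($z{\left(Y \right)} = Y - \frac{1}{3} = - \frac{1}{3} + Y$)
$z{\left(2 \right)} A = \left(- \frac{1}{3} + 2\right) \left(-27\right) = \frac{5}{3} \left(-27\right) = -45$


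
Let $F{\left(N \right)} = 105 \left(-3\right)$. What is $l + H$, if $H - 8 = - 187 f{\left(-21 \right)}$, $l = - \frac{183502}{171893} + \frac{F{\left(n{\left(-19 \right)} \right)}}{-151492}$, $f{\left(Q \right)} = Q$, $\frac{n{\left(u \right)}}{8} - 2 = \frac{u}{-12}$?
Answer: $\frac{5391646608009}{1370548124} \approx 3933.9$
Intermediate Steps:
$n{\left(u \right)} = 16 - \frac{2 u}{3}$ ($n{\left(u \right)} = 16 + 8 \frac{u}{-12} = 16 + 8 u \left(- \frac{1}{12}\right) = 16 + 8 \left(- \frac{u}{12}\right) = 16 - \frac{2 u}{3}$)
$F{\left(N \right)} = -315$
$l = - \frac{1460259931}{1370548124}$ ($l = - \frac{183502}{171893} - \frac{315}{-151492} = \left(-183502\right) \frac{1}{171893} - - \frac{315}{151492} = - \frac{9658}{9047} + \frac{315}{151492} = - \frac{1460259931}{1370548124} \approx -1.0655$)
$H = 3935$ ($H = 8 - -3927 = 8 + 3927 = 3935$)
$l + H = - \frac{1460259931}{1370548124} + 3935 = \frac{5391646608009}{1370548124}$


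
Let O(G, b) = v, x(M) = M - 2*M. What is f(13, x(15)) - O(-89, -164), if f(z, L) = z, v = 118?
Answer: -105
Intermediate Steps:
x(M) = -M
O(G, b) = 118
f(13, x(15)) - O(-89, -164) = 13 - 1*118 = 13 - 118 = -105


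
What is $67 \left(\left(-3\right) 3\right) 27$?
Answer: $-16281$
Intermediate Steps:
$67 \left(\left(-3\right) 3\right) 27 = 67 \left(-9\right) 27 = \left(-603\right) 27 = -16281$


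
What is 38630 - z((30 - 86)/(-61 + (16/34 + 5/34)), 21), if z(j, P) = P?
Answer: 38609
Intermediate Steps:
38630 - z((30 - 86)/(-61 + (16/34 + 5/34)), 21) = 38630 - 1*21 = 38630 - 21 = 38609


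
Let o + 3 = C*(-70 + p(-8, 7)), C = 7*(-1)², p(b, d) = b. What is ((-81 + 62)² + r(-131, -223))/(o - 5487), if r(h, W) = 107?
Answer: -39/503 ≈ -0.077535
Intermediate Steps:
C = 7 (C = 7*1 = 7)
o = -549 (o = -3 + 7*(-70 - 8) = -3 + 7*(-78) = -3 - 546 = -549)
((-81 + 62)² + r(-131, -223))/(o - 5487) = ((-81 + 62)² + 107)/(-549 - 5487) = ((-19)² + 107)/(-6036) = (361 + 107)*(-1/6036) = 468*(-1/6036) = -39/503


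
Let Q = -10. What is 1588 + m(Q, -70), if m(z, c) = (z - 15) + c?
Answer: 1493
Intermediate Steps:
m(z, c) = -15 + c + z (m(z, c) = (-15 + z) + c = -15 + c + z)
1588 + m(Q, -70) = 1588 + (-15 - 70 - 10) = 1588 - 95 = 1493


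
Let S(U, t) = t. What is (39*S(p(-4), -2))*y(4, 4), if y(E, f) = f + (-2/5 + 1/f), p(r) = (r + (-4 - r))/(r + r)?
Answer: -3003/10 ≈ -300.30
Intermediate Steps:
p(r) = -2/r (p(r) = -4*1/(2*r) = -2/r)
y(E, f) = -⅖ + f + 1/f (y(E, f) = f + (-2*⅕ + 1/f) = f + (-⅖ + 1/f) = -⅖ + f + 1/f)
(39*S(p(-4), -2))*y(4, 4) = (39*(-2))*(-⅖ + 4 + 1/4) = -78*(-⅖ + 4 + ¼) = -78*77/20 = -3003/10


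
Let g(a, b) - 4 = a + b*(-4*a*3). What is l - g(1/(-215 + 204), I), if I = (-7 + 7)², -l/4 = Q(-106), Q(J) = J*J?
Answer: -494427/11 ≈ -44948.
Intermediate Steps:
Q(J) = J²
l = -44944 (l = -4*(-106)² = -4*11236 = -44944)
I = 0 (I = 0² = 0)
g(a, b) = 4 + a - 12*a*b (g(a, b) = 4 + (a + b*(-4*a*3)) = 4 + (a + b*(-12*a)) = 4 + (a - 12*a*b) = 4 + a - 12*a*b)
l - g(1/(-215 + 204), I) = -44944 - (4 + 1/(-215 + 204) - 12*0/(-215 + 204)) = -44944 - (4 + 1/(-11) - 12*0/(-11)) = -44944 - (4 - 1/11 - 12*(-1/11)*0) = -44944 - (4 - 1/11 + 0) = -44944 - 1*43/11 = -44944 - 43/11 = -494427/11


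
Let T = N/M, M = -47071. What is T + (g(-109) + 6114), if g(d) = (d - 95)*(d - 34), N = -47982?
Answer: 1660995288/47071 ≈ 35287.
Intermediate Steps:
g(d) = (-95 + d)*(-34 + d)
T = 47982/47071 (T = -47982/(-47071) = -47982*(-1/47071) = 47982/47071 ≈ 1.0194)
T + (g(-109) + 6114) = 47982/47071 + ((3230 + (-109)**2 - 129*(-109)) + 6114) = 47982/47071 + ((3230 + 11881 + 14061) + 6114) = 47982/47071 + (29172 + 6114) = 47982/47071 + 35286 = 1660995288/47071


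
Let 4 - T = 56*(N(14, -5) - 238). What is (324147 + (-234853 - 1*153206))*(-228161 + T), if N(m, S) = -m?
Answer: 13680044040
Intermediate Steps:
T = 14116 (T = 4 - 56*(-1*14 - 238) = 4 - 56*(-14 - 238) = 4 - 56*(-252) = 4 - 1*(-14112) = 4 + 14112 = 14116)
(324147 + (-234853 - 1*153206))*(-228161 + T) = (324147 + (-234853 - 1*153206))*(-228161 + 14116) = (324147 + (-234853 - 153206))*(-214045) = (324147 - 388059)*(-214045) = -63912*(-214045) = 13680044040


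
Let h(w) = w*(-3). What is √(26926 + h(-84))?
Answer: √27178 ≈ 164.86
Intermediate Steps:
h(w) = -3*w
√(26926 + h(-84)) = √(26926 - 3*(-84)) = √(26926 + 252) = √27178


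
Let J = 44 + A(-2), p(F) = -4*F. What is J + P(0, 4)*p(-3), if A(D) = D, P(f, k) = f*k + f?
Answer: 42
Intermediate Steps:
P(f, k) = f + f*k
J = 42 (J = 44 - 2 = 42)
J + P(0, 4)*p(-3) = 42 + (0*(1 + 4))*(-4*(-3)) = 42 + (0*5)*12 = 42 + 0*12 = 42 + 0 = 42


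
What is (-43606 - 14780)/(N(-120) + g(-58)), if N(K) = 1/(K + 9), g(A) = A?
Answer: 6480846/6439 ≈ 1006.5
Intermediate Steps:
N(K) = 1/(9 + K)
(-43606 - 14780)/(N(-120) + g(-58)) = (-43606 - 14780)/(1/(9 - 120) - 58) = -58386/(1/(-111) - 58) = -58386/(-1/111 - 58) = -58386/(-6439/111) = -58386*(-111/6439) = 6480846/6439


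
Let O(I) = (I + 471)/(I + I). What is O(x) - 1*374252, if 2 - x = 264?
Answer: -196108257/524 ≈ -3.7425e+5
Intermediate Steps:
x = -262 (x = 2 - 1*264 = 2 - 264 = -262)
O(I) = (471 + I)/(2*I) (O(I) = (471 + I)/((2*I)) = (471 + I)*(1/(2*I)) = (471 + I)/(2*I))
O(x) - 1*374252 = (1/2)*(471 - 262)/(-262) - 1*374252 = (1/2)*(-1/262)*209 - 374252 = -209/524 - 374252 = -196108257/524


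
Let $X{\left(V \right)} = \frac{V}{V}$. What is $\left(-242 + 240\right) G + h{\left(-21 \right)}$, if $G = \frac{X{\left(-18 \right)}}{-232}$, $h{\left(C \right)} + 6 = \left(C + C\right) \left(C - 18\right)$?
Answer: $\frac{189313}{116} \approx 1632.0$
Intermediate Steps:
$X{\left(V \right)} = 1$
$h{\left(C \right)} = -6 + 2 C \left(-18 + C\right)$ ($h{\left(C \right)} = -6 + \left(C + C\right) \left(C - 18\right) = -6 + 2 C \left(-18 + C\right)$)
$G = - \frac{1}{232}$ ($G = 1 \frac{1}{-232} = 1 \left(- \frac{1}{232}\right) = - \frac{1}{232} \approx -0.0043103$)
$\left(-242 + 240\right) G + h{\left(-21 \right)} = \left(-242 + 240\right) \left(- \frac{1}{232}\right) - \left(-750 - 882\right) = \left(-2\right) \left(- \frac{1}{232}\right) + \left(-6 + 756 + 2 \cdot 441\right) = \frac{1}{116} + \left(-6 + 756 + 882\right) = \frac{1}{116} + 1632 = \frac{189313}{116}$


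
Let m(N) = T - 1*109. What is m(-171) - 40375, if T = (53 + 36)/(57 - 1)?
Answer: -2267015/56 ≈ -40482.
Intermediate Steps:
T = 89/56 ≈ 1.5893
m(N) = -6015/56 (m(N) = 89/56 - 1*109 = 89/56 - 109 = -6015/56)
m(-171) - 40375 = -6015/56 - 40375 = -2267015/56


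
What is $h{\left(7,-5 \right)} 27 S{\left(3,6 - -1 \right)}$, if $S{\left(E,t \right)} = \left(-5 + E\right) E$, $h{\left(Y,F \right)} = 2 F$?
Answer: $1620$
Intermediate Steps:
$S{\left(E,t \right)} = E \left(-5 + E\right)$
$h{\left(7,-5 \right)} 27 S{\left(3,6 - -1 \right)} = 2 \left(-5\right) 27 \cdot 3 \left(-5 + 3\right) = \left(-10\right) 27 \cdot 3 \left(-2\right) = \left(-270\right) \left(-6\right) = 1620$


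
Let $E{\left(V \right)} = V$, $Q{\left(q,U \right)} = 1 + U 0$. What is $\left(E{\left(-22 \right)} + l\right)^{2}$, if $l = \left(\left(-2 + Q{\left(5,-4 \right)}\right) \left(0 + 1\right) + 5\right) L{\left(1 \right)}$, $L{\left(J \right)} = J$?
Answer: $324$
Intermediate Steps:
$Q{\left(q,U \right)} = 1$ ($Q{\left(q,U \right)} = 1 + 0 = 1$)
$l = 4$ ($l = \left(\left(-2 + 1\right) \left(0 + 1\right) + 5\right) 1 = \left(\left(-1\right) 1 + 5\right) 1 = \left(-1 + 5\right) 1 = 4 \cdot 1 = 4$)
$\left(E{\left(-22 \right)} + l\right)^{2} = \left(-22 + 4\right)^{2} = \left(-18\right)^{2} = 324$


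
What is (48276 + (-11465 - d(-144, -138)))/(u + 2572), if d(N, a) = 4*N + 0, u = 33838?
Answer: 37387/36410 ≈ 1.0268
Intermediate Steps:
d(N, a) = 4*N
(48276 + (-11465 - d(-144, -138)))/(u + 2572) = (48276 + (-11465 - 4*(-144)))/(33838 + 2572) = (48276 + (-11465 - 1*(-576)))/36410 = (48276 + (-11465 + 576))*(1/36410) = (48276 - 10889)*(1/36410) = 37387*(1/36410) = 37387/36410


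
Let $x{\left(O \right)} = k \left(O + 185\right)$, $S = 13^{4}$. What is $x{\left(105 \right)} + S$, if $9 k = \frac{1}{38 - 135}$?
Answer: $\frac{24933463}{873} \approx 28561.0$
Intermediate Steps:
$S = 28561$
$k = - \frac{1}{873}$ ($k = \frac{1}{9 \left(38 - 135\right)} = \frac{1}{9 \left(-97\right)} = \frac{1}{9} \left(- \frac{1}{97}\right) = - \frac{1}{873} \approx -0.0011455$)
$x{\left(O \right)} = - \frac{185}{873} - \frac{O}{873}$ ($x{\left(O \right)} = - \frac{O + 185}{873} = - \frac{185 + O}{873} = - \frac{185}{873} - \frac{O}{873}$)
$x{\left(105 \right)} + S = \left(- \frac{185}{873} - \frac{35}{291}\right) + 28561 = - \frac{290}{873} + 28561 = \frac{24933463}{873}$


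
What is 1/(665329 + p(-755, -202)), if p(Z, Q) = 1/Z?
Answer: 755/502323394 ≈ 1.5030e-6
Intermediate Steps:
1/(665329 + p(-755, -202)) = 1/(665329 + 1/(-755)) = 1/(665329 - 1/755) = 1/(502323394/755) = 755/502323394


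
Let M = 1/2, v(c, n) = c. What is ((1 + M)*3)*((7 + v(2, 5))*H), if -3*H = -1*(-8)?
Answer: -108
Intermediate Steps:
H = -8/3 (H = -(-1)*(-8)/3 = -1/3*8 = -8/3 ≈ -2.6667)
M = 1/2 ≈ 0.50000
((1 + M)*3)*((7 + v(2, 5))*H) = ((1 + 1/2)*3)*((7 + 2)*(-8/3)) = ((3/2)*3)*(9*(-8/3)) = (9/2)*(-24) = -108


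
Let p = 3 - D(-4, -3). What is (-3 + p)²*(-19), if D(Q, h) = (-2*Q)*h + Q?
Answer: -14896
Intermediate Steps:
D(Q, h) = Q - 2*Q*h (D(Q, h) = -2*Q*h + Q = Q - 2*Q*h)
p = 31 (p = 3 - (-4)*(1 - 2*(-3)) = 3 - (-4)*(1 + 6) = 3 - (-4)*7 = 3 - 1*(-28) = 3 + 28 = 31)
(-3 + p)²*(-19) = (-3 + 31)²*(-19) = 28²*(-19) = 784*(-19) = -14896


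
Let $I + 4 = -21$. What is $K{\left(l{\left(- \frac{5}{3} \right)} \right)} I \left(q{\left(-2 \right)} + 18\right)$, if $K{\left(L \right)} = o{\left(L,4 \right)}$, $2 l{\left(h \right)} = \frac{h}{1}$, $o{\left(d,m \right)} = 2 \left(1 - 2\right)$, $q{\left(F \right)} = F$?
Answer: $800$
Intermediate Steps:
$o{\left(d,m \right)} = -2$ ($o{\left(d,m \right)} = 2 \left(-1\right) = -2$)
$l{\left(h \right)} = \frac{h}{2}$ ($l{\left(h \right)} = \frac{h 1^{-1}}{2} = \frac{h 1}{2} = \frac{h}{2}$)
$K{\left(L \right)} = -2$
$I = -25$ ($I = -4 - 21 = -25$)
$K{\left(l{\left(- \frac{5}{3} \right)} \right)} I \left(q{\left(-2 \right)} + 18\right) = \left(-2\right) \left(-25\right) \left(-2 + 18\right) = 50 \cdot 16 = 800$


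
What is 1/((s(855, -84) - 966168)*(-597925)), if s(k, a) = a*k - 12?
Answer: 1/620646150000 ≈ 1.6112e-12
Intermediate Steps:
s(k, a) = -12 + a*k
1/((s(855, -84) - 966168)*(-597925)) = 1/((-12 - 84*855) - 966168*(-597925)) = -1/597925/((-12 - 71820) - 966168) = -1/597925/(-71832 - 966168) = -1/597925/(-1038000) = -1/1038000*(-1/597925) = 1/620646150000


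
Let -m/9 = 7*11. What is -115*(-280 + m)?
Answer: 111895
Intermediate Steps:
m = -693 (m = -63*11 = -9*77 = -693)
-115*(-280 + m) = -115*(-280 - 693) = -115*(-973) = 111895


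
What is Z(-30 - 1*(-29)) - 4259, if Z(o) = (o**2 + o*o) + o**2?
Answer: -4256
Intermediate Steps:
Z(o) = 3*o**2 (Z(o) = (o**2 + o**2) + o**2 = 2*o**2 + o**2 = 3*o**2)
Z(-30 - 1*(-29)) - 4259 = 3*(-30 - 1*(-29))**2 - 4259 = 3*(-30 + 29)**2 - 4259 = 3*(-1)**2 - 4259 = 3*1 - 4259 = 3 - 4259 = -4256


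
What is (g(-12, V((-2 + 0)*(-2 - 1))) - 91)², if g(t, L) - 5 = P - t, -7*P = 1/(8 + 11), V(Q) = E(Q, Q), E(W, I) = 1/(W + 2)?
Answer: 96884649/17689 ≈ 5477.1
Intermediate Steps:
E(W, I) = 1/(2 + W)
V(Q) = 1/(2 + Q)
P = -1/133 (P = -1/(7*(8 + 11)) = -⅐/19 = -⅐*1/19 = -1/133 ≈ -0.0075188)
g(t, L) = 664/133 - t (g(t, L) = 5 + (-1/133 - t) = 664/133 - t)
(g(-12, V((-2 + 0)*(-2 - 1))) - 91)² = ((664/133 - 1*(-12)) - 91)² = ((664/133 + 12) - 91)² = (2260/133 - 91)² = (-9843/133)² = 96884649/17689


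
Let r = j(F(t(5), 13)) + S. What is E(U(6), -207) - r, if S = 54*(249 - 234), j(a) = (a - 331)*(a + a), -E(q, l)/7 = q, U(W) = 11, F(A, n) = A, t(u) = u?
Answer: 2373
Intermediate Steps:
E(q, l) = -7*q
j(a) = 2*a*(-331 + a) (j(a) = (-331 + a)*(2*a) = 2*a*(-331 + a))
S = 810 (S = 54*15 = 810)
r = -2450 (r = 2*5*(-331 + 5) + 810 = 2*5*(-326) + 810 = -3260 + 810 = -2450)
E(U(6), -207) - r = -7*11 - 1*(-2450) = -77 + 2450 = 2373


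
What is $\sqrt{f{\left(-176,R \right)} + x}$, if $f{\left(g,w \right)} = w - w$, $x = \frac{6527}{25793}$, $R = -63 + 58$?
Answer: $\frac{\sqrt{168350911}}{25793} \approx 0.50304$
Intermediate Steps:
$R = -5$
$x = \frac{6527}{25793}$ ($x = 6527 \cdot \frac{1}{25793} = \frac{6527}{25793} \approx 0.25305$)
$f{\left(g,w \right)} = 0$
$\sqrt{f{\left(-176,R \right)} + x} = \sqrt{0 + \frac{6527}{25793}} = \sqrt{\frac{6527}{25793}} = \frac{\sqrt{168350911}}{25793}$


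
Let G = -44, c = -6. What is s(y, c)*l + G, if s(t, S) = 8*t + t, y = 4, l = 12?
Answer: 388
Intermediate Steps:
s(t, S) = 9*t
s(y, c)*l + G = (9*4)*12 - 44 = 36*12 - 44 = 432 - 44 = 388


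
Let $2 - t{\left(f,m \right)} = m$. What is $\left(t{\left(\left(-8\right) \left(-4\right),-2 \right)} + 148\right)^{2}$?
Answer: $23104$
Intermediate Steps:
$t{\left(f,m \right)} = 2 - m$
$\left(t{\left(\left(-8\right) \left(-4\right),-2 \right)} + 148\right)^{2} = \left(\left(2 - -2\right) + 148\right)^{2} = \left(\left(2 + 2\right) + 148\right)^{2} = \left(4 + 148\right)^{2} = 152^{2} = 23104$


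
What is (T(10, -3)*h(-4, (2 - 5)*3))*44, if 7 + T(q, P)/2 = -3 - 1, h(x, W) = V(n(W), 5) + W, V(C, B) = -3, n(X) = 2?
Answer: 11616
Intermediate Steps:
h(x, W) = -3 + W
T(q, P) = -22 (T(q, P) = -14 + 2*(-3 - 1) = -14 + 2*(-4) = -14 - 8 = -22)
(T(10, -3)*h(-4, (2 - 5)*3))*44 = -22*(-3 + (2 - 5)*3)*44 = -22*(-3 - 3*3)*44 = -22*(-3 - 9)*44 = -22*(-12)*44 = 264*44 = 11616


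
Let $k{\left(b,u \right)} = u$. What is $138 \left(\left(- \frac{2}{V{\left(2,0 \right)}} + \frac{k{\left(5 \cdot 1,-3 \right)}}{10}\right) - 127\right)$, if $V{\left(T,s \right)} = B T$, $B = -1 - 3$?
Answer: $- \frac{175329}{10} \approx -17533.0$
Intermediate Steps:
$B = -4$ ($B = -1 - 3 = -4$)
$V{\left(T,s \right)} = - 4 T$
$138 \left(\left(- \frac{2}{V{\left(2,0 \right)}} + \frac{k{\left(5 \cdot 1,-3 \right)}}{10}\right) - 127\right) = 138 \left(\left(- \frac{2}{\left(-4\right) 2} - \frac{3}{10}\right) - 127\right) = 138 \left(\left(- \frac{2}{-8} - \frac{3}{10}\right) - 127\right) = 138 \left(\left(\left(-2\right) \left(- \frac{1}{8}\right) - \frac{3}{10}\right) - 127\right) = 138 \left(\left(\frac{1}{4} - \frac{3}{10}\right) - 127\right) = 138 \left(- \frac{1}{20} - 127\right) = 138 \left(- \frac{2541}{20}\right) = - \frac{175329}{10}$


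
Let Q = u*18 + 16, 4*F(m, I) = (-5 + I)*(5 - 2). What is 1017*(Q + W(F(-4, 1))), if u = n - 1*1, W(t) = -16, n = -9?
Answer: -183060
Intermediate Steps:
F(m, I) = -15/4 + 3*I/4 (F(m, I) = ((-5 + I)*(5 - 2))/4 = ((-5 + I)*3)/4 = (-15 + 3*I)/4 = -15/4 + 3*I/4)
u = -10 (u = -9 - 1*1 = -9 - 1 = -10)
Q = -164 (Q = -10*18 + 16 = -180 + 16 = -164)
1017*(Q + W(F(-4, 1))) = 1017*(-164 - 16) = 1017*(-180) = -183060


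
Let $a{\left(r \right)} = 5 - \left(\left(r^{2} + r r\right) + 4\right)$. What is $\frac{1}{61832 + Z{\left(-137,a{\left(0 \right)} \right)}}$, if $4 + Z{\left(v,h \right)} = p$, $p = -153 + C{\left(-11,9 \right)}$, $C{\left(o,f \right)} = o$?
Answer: $\frac{1}{61664} \approx 1.6217 \cdot 10^{-5}$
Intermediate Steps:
$a{\left(r \right)} = 1 - 2 r^{2}$ ($a{\left(r \right)} = 5 - \left(\left(r^{2} + r^{2}\right) + 4\right) = 5 - \left(2 r^{2} + 4\right) = 5 - \left(4 + 2 r^{2}\right) = 1 - 2 r^{2}$)
$p = -164$ ($p = -153 - 11 = -164$)
$Z{\left(v,h \right)} = -168$ ($Z{\left(v,h \right)} = -4 - 164 = -168$)
$\frac{1}{61832 + Z{\left(-137,a{\left(0 \right)} \right)}} = \frac{1}{61832 - 168} = \frac{1}{61664}$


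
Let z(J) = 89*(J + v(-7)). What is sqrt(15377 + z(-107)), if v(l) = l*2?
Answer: 48*sqrt(2) ≈ 67.882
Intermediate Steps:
v(l) = 2*l
z(J) = -1246 + 89*J (z(J) = 89*(J + 2*(-7)) = 89*(J - 14) = 89*(-14 + J) = -1246 + 89*J)
sqrt(15377 + z(-107)) = sqrt(15377 + (-1246 + 89*(-107))) = sqrt(15377 + (-1246 - 9523)) = sqrt(15377 - 10769) = sqrt(4608) = 48*sqrt(2)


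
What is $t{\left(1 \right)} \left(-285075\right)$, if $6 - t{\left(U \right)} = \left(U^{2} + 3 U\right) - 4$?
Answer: $-1710450$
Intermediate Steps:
$t{\left(U \right)} = 10 - U^{2} - 3 U$ ($t{\left(U \right)} = 6 - \left(\left(U^{2} + 3 U\right) - 4\right) = 6 - \left(-4 + U^{2} + 3 U\right) = 10 - U^{2} - 3 U$)
$t{\left(1 \right)} \left(-285075\right) = \left(10 - 1^{2} - 3\right) \left(-285075\right) = \left(10 - 1 - 3\right) \left(-285075\right) = 6 \left(-285075\right) = -1710450$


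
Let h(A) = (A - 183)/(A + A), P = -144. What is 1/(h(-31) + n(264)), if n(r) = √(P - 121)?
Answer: 3317/266114 - 961*I*√265/266114 ≈ 0.012465 - 0.058787*I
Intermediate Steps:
h(A) = (-183 + A)/(2*A) (h(A) = (-183 + A)/((2*A)) = (-183 + A)*(1/(2*A)) = (-183 + A)/(2*A))
n(r) = I*√265 (n(r) = √(-144 - 121) = √(-265) = I*√265)
1/(h(-31) + n(264)) = 1/((½)*(-183 - 31)/(-31) + I*√265) = 1/((½)*(-1/31)*(-214) + I*√265) = 1/(107/31 + I*√265)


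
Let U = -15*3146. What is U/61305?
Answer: -3146/4087 ≈ -0.76976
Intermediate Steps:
U = -47190
U/61305 = -47190/61305 = -47190*1/61305 = -3146/4087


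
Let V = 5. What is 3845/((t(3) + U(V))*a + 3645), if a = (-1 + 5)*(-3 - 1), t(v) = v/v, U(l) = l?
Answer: 3845/3549 ≈ 1.0834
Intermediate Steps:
t(v) = 1
a = -16 (a = 4*(-4) = -16)
3845/((t(3) + U(V))*a + 3645) = 3845/((1 + 5)*(-16) + 3645) = 3845/(6*(-16) + 3645) = 3845/(-96 + 3645) = 3845/3549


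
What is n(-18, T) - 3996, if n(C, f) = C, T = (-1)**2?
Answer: -4014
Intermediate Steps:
T = 1
n(-18, T) - 3996 = -18 - 3996 = -4014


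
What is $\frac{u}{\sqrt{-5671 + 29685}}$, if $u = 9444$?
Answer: $\frac{4722 \sqrt{24014}}{12007} \approx 60.943$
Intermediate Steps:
$\frac{u}{\sqrt{-5671 + 29685}} = \frac{9444}{\sqrt{-5671 + 29685}} = \frac{9444}{\sqrt{24014}} = 9444 \frac{\sqrt{24014}}{24014} = \frac{4722 \sqrt{24014}}{12007}$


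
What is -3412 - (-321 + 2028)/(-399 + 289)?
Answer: -373613/110 ≈ -3396.5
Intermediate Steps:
-3412 - (-321 + 2028)/(-399 + 289) = -3412 - 1707/(-110) = -3412 - 1707*(-1)/110 = -3412 - 1*(-1707/110) = -3412 + 1707/110 = -373613/110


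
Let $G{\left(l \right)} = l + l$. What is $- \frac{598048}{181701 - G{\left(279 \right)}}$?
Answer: $- \frac{598048}{181143} \approx -3.3015$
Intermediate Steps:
$G{\left(l \right)} = 2 l$
$- \frac{598048}{181701 - G{\left(279 \right)}} = - \frac{598048}{181701 - 2 \cdot 279} = - \frac{598048}{181701 - 558} = - \frac{598048}{181143}$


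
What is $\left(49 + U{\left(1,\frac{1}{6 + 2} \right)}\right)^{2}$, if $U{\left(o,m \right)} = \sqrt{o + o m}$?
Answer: $\frac{19217}{8} + \frac{147 \sqrt{2}}{2} \approx 2506.1$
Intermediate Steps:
$U{\left(o,m \right)} = \sqrt{o + m o}$
$\left(49 + U{\left(1,\frac{1}{6 + 2} \right)}\right)^{2} = \left(49 + \sqrt{1 \left(1 + \frac{1}{6 + 2}\right)}\right)^{2} = \left(49 + \sqrt{1 \left(1 + \frac{1}{8}\right)}\right)^{2} = \left(49 + \sqrt{1 \cdot \frac{9}{8}}\right)^{2} = \left(49 + \sqrt{\frac{9}{8}}\right)^{2} = \left(49 + \frac{3 \sqrt{2}}{4}\right)^{2}$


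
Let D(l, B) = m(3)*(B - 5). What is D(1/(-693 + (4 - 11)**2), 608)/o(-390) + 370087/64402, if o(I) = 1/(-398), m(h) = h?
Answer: -46367910677/64402 ≈ -7.1998e+5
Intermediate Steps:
D(l, B) = -15 + 3*B (D(l, B) = 3*(B - 5) = 3*(-5 + B) = -15 + 3*B)
o(I) = -1/398
D(1/(-693 + (4 - 11)**2), 608)/o(-390) + 370087/64402 = (-15 + 3*608)/(-1/398) + 370087/64402 = (-15 + 1824)*(-398) + 370087*(1/64402) = 1809*(-398) + 370087/64402 = -719982 + 370087/64402 = -46367910677/64402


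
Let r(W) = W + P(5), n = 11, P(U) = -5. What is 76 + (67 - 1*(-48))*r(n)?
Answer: 766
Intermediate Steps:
r(W) = -5 + W (r(W) = W - 5 = -5 + W)
76 + (67 - 1*(-48))*r(n) = 76 + (67 - 1*(-48))*(-5 + 11) = 76 + (67 + 48)*6 = 76 + 115*6 = 76 + 690 = 766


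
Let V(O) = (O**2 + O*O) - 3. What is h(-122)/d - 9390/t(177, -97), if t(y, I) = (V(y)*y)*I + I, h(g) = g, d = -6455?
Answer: 65649457537/3471898538680 ≈ 0.018909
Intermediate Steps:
V(O) = -3 + 2*O**2 (V(O) = (O**2 + O**2) - 3 = 2*O**2 - 3 = -3 + 2*O**2)
t(y, I) = I + I*y*(-3 + 2*y**2) (t(y, I) = ((-3 + 2*y**2)*y)*I + I = (y*(-3 + 2*y**2))*I + I = I*y*(-3 + 2*y**2) + I = I + I*y*(-3 + 2*y**2))
h(-122)/d - 9390/t(177, -97) = -122/(-6455) - 9390*(-1/(97*(1 + 177*(-3 + 2*177**2)))) = -122*(-1/6455) - 9390*(-1/(97*(1 + 177*(-3 + 2*31329)))) = 122/6455 - 9390*(-1/(97*(1 + 177*(-3 + 62658)))) = 122/6455 - 9390*(-1/(97*(1 + 177*62655))) = 122/6455 - 9390*(-1/(97*(1 + 11089935))) = 122/6455 - 9390/((-97*11089936)) = 122/6455 - 9390/(-1075723792) = 122/6455 - 9390*(-1/1075723792) = 122/6455 + 4695/537861896 = 65649457537/3471898538680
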